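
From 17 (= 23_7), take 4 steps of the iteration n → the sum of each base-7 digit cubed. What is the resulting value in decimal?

341

17 = (2,3)_7 → 35
35 = (5,0)_7 → 125
125 = (2,3,6)_7 → 251
251 = (5,0,6)_7 → 341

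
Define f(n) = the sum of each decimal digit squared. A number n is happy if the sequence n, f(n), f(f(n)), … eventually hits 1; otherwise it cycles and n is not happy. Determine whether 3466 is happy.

3466 → 3² + 4² + 6² + 6² = 97
97 → 9² + 7² = 130
130 → 1² + 3² + 0² = 10
10 → 1² + 0² = 1  — reached 1.

happy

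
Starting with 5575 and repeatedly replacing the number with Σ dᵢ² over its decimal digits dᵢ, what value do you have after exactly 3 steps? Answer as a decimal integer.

5

5575 → 5² + 5² + 7² + 5² = 124
124 → 1² + 2² + 4² = 21
21 → 2² + 1² = 5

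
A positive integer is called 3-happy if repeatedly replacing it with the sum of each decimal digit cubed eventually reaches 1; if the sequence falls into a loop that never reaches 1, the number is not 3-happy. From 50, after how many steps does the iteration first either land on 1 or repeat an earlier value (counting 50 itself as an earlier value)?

7

50 → 5³ + 0³ = 125 + 0 = 125
125 → 1³ + 2³ + 5³ = 1 + 8 + 125 = 134
134 → 1³ + 3³ + 4³ = 1 + 27 + 64 = 92
92 → 9³ + 2³ = 729 + 8 = 737
737 → 7³ + 3³ + 7³ = 343 + 27 + 343 = 713
713 → 7³ + 1³ + 3³ = 343 + 1 + 27 = 371
371 → 3³ + 7³ + 1³ = 27 + 343 + 1 = 371  — 371 repeats.
That took 7 steps.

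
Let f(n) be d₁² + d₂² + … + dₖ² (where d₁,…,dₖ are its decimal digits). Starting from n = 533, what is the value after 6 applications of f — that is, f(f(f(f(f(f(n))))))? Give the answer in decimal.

533 → 5² + 3² + 3² = 43
43 → 4² + 3² = 25
25 → 2² + 5² = 29
29 → 2² + 9² = 85
85 → 8² + 5² = 89
89 → 8² + 9² = 145

145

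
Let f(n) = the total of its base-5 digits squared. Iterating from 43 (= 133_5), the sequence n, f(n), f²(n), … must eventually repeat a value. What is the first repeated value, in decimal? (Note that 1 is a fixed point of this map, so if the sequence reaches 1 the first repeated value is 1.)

43 = (1,3,3)_5 → 1² + 3² + 3² = 1 + 9 + 9 = 19
19 = (3,4)_5 → 3² + 4² = 9 + 16 = 25
25 = (1,0,0)_5 → 1² + 0² + 0² = 1 + 0 + 0 = 1  — reached the fixed point 1.
1 → 1, so 1 is the first repeated value.

1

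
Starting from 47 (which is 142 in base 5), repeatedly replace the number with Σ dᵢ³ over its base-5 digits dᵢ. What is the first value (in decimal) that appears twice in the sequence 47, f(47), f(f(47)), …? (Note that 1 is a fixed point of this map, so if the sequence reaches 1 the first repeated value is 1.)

47 = (1,4,2)_5 → 73
73 = (2,4,3)_5 → 99
99 = (3,4,4)_5 → 155
155 = (1,1,1,0)_5 → 3
3 = (3)_5 → 27
27 = (1,0,2)_5 → 9
9 = (1,4)_5 → 65
65 = (2,3,0)_5 → 35
35 = (1,2,0)_5 → 9  — 9 already appeared earlier.

9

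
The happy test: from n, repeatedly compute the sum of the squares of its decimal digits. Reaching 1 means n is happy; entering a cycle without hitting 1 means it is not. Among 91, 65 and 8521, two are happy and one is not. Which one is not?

65

91: 91 → 82 → 68 → 100 → 1  — reaches 1 (happy)
65: 65 → 61 → 37 → 58 → 89 → 145 → 42 → 20 → 4 → 16 → 37  — repeats 37 (not happy)
8521: 8521 → 94 → 97 → 130 → 10 → 1  — reaches 1 (happy)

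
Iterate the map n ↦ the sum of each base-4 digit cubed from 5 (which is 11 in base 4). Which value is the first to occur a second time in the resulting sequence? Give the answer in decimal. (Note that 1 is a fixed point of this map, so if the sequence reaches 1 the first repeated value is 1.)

5 = (1,1)_4 → 1³ + 1³ = 1 + 1 = 2
2 = (2)_4 → 2³ = 8
8 = (2,0)_4 → 2³ + 0³ = 8 + 0 = 8  — 8 already appeared earlier.

8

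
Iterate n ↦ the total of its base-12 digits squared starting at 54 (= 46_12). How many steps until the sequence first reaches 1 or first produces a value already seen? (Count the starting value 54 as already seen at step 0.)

9

54 = (4,6)_12 → 4² + 6² = 52
52 = (4,4)_12 → 4² + 4² = 32
32 = (2,8)_12 → 2² + 8² = 68
68 = (5,8)_12 → 5² + 8² = 89
89 = (7,5)_12 → 7² + 5² = 74
74 = (6,2)_12 → 6² + 2² = 40
40 = (3,4)_12 → 3² + 4² = 25
25 = (2,1)_12 → 2² + 1² = 5
5 = (5)_12 → 5² = 25  — 25 repeats.
That took 9 steps.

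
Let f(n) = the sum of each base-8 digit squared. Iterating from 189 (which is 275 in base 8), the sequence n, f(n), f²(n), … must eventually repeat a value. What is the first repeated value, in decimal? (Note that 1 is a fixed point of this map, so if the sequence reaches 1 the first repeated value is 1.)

52

189 = (2,7,5)_8 → 2² + 7² + 5² = 78
78 = (1,1,6)_8 → 1² + 1² + 6² = 38
38 = (4,6)_8 → 4² + 6² = 52
52 = (6,4)_8 → 6² + 4² = 52  — 52 already appeared earlier.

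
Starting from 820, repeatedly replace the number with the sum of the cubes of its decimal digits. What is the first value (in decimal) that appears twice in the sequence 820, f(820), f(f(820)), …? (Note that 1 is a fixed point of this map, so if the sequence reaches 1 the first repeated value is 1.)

133

820 → 8³ + 2³ + 0³ = 512 + 8 + 0 = 520
520 → 5³ + 2³ + 0³ = 125 + 8 + 0 = 133
133 → 1³ + 3³ + 3³ = 1 + 27 + 27 = 55
55 → 5³ + 5³ = 125 + 125 = 250
250 → 2³ + 5³ + 0³ = 8 + 125 + 0 = 133  — 133 already appeared earlier.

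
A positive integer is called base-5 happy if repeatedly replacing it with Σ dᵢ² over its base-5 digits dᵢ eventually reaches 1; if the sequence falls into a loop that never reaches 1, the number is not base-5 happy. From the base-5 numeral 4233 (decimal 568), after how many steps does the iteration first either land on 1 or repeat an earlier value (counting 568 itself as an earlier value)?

568 = (4,2,3,3)_5 → 4² + 2² + 3² + 3² = 38
38 = (1,2,3)_5 → 1² + 2² + 3² = 14
14 = (2,4)_5 → 2² + 4² = 20
20 = (4,0)_5 → 4² + 0² = 16
16 = (3,1)_5 → 3² + 1² = 10
10 = (2,0)_5 → 2² + 0² = 4
4 = (4)_5 → 4² = 16  — 16 repeats.
That took 7 steps.

7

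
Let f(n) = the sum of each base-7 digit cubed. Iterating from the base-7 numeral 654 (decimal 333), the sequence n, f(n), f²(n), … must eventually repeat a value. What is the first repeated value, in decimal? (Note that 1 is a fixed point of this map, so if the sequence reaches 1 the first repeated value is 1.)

333 = (6,5,4)_7 → 6³ + 5³ + 4³ = 405
405 = (1,1,1,6)_7 → 1³ + 1³ + 1³ + 6³ = 219
219 = (4,3,2)_7 → 4³ + 3³ + 2³ = 99
99 = (2,0,1)_7 → 2³ + 0³ + 1³ = 9
9 = (1,2)_7 → 1³ + 2³ = 9  — 9 already appeared earlier.

9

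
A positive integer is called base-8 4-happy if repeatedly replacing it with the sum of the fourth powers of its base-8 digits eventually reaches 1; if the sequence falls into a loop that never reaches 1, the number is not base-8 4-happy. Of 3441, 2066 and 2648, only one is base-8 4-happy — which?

2066

3441: 3441 → 3218 → 1344 → 641 → 18 → 32 → 256 → 256  — repeats 256 (not base-8 4-happy)
2066: 2066 → 288 → 512 → 1  — reaches 1 (base-8 4-happy)
2648: 2648 → 707 → 163 → 353 → 882 → 1938 → 1409 → 1313 → 529 → 18 → 32 → 256 → 256  — repeats 256 (not base-8 4-happy)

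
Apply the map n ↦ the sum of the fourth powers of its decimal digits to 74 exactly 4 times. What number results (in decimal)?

1138

74 → 7⁴ + 4⁴ = 2401 + 256 = 2657
2657 → 2⁴ + 6⁴ + 5⁴ + 7⁴ = 16 + 1296 + 625 + 2401 = 4338
4338 → 4⁴ + 3⁴ + 3⁴ + 8⁴ = 256 + 81 + 81 + 4096 = 4514
4514 → 4⁴ + 5⁴ + 1⁴ + 4⁴ = 256 + 625 + 1 + 256 = 1138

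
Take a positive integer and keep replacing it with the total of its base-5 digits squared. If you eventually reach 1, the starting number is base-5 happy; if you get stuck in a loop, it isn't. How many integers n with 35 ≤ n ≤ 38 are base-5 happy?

35: 35 → 5 → 1  (reaches 1)
36: 36 → 6 → 2 → 4 → 16 → 10 → 4  (repeats 4)
37: 37 → 9 → 17 → 13 → 13  (repeats 13)
38: 38 → 14 → 20 → 16 → 10 → 4 → 16  (repeats 16)
base-5 happy: 35

1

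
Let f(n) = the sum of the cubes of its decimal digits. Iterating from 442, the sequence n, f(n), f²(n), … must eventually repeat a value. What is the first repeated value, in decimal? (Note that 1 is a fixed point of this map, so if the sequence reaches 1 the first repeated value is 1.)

136

442 → 4³ + 4³ + 2³ = 64 + 64 + 8 = 136
136 → 1³ + 3³ + 6³ = 1 + 27 + 216 = 244
244 → 2³ + 4³ + 4³ = 8 + 64 + 64 = 136  — 136 already appeared earlier.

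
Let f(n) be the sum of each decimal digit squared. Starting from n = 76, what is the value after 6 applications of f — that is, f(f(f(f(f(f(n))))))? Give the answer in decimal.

4

76 → 7² + 6² = 49 + 36 = 85
85 → 8² + 5² = 64 + 25 = 89
89 → 8² + 9² = 64 + 81 = 145
145 → 1² + 4² + 5² = 1 + 16 + 25 = 42
42 → 4² + 2² = 16 + 4 = 20
20 → 2² + 0² = 4 + 0 = 4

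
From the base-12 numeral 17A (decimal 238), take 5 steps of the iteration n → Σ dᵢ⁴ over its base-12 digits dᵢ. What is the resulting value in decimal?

238 = (1,7,10)_12 → 1⁴ + 7⁴ + 10⁴ = 12402
12402 = (7,2,1,6)_12 → 7⁴ + 2⁴ + 1⁴ + 6⁴ = 3714
3714 = (2,1,9,6)_12 → 2⁴ + 1⁴ + 9⁴ + 6⁴ = 7874
7874 = (4,6,8,2)_12 → 4⁴ + 6⁴ + 8⁴ + 2⁴ = 5664
5664 = (3,3,4,0)_12 → 3⁴ + 3⁴ + 4⁴ + 0⁴ = 418

418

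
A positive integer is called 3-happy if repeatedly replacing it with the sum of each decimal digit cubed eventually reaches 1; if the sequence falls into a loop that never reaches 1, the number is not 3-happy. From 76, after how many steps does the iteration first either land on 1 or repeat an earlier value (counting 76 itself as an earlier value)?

8

76 → 7³ + 6³ = 559
559 → 5³ + 5³ + 9³ = 979
979 → 9³ + 7³ + 9³ = 1801
1801 → 1³ + 8³ + 0³ + 1³ = 514
514 → 5³ + 1³ + 4³ = 190
190 → 1³ + 9³ + 0³ = 730
730 → 7³ + 3³ + 0³ = 370
370 → 3³ + 7³ + 0³ = 370  — 370 repeats.
That took 8 steps.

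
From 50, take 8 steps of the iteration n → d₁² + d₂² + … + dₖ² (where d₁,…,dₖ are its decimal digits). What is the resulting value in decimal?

4

50 → 25
25 → 29
29 → 85
85 → 89
89 → 145
145 → 42
42 → 20
20 → 4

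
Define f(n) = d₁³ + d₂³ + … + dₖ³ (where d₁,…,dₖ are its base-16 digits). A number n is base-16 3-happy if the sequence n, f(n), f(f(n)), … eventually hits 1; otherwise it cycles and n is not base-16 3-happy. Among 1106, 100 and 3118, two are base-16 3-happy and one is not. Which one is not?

1106

1106: 1106 → 197 → 1853 → 2567 → 1343 → 3527 → 4268 → 2729 → 2729  — repeats 2729 (not base-16 3-happy)
100: 100 → 280 → 514 → 16 → 1  — reaches 1 (base-16 3-happy)
3118: 3118 → 4480 → 514 → 16 → 1  — reaches 1 (base-16 3-happy)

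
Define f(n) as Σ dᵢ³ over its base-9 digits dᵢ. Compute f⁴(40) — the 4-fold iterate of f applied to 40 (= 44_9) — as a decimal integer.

40 = (4,4)_9 → 4³ + 4³ = 64 + 64 = 128
128 = (1,5,2)_9 → 1³ + 5³ + 2³ = 1 + 125 + 8 = 134
134 = (1,5,8)_9 → 1³ + 5³ + 8³ = 1 + 125 + 512 = 638
638 = (7,7,8)_9 → 7³ + 7³ + 8³ = 343 + 343 + 512 = 1198

1198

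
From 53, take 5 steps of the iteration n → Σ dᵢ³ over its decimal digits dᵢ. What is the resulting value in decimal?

713

53 → 152
152 → 134
134 → 92
92 → 737
737 → 713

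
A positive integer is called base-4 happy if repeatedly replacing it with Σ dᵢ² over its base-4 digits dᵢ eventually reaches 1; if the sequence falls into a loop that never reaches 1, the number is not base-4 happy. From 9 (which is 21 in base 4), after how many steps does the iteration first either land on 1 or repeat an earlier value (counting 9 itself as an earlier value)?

4

9 = (2,1)_4 → 2² + 1² = 5
5 = (1,1)_4 → 1² + 1² = 2
2 = (2)_4 → 2² = 4
4 = (1,0)_4 → 1² + 0² = 1  — reached 1.
That took 4 steps.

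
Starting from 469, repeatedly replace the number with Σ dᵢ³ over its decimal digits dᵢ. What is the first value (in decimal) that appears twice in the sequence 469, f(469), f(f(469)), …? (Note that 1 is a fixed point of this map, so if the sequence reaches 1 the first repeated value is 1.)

469 → 1009
1009 → 730
730 → 370
370 → 370  — 370 already appeared earlier.

370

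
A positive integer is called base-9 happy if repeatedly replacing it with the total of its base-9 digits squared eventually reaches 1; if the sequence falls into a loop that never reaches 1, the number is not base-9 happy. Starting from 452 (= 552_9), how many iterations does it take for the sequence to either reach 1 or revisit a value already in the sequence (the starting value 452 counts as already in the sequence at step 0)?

452 = (5,5,2)_9 → 5² + 5² + 2² = 54
54 = (6,0)_9 → 6² + 0² = 36
36 = (4,0)_9 → 4² + 0² = 16
16 = (1,7)_9 → 1² + 7² = 50
50 = (5,5)_9 → 5² + 5² = 50  — 50 repeats.
That took 5 steps.

5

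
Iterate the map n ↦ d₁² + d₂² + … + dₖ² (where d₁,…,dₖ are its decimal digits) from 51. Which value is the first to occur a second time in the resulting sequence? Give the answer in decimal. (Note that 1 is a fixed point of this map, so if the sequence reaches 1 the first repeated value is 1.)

16

51 → 26
26 → 40
40 → 16
16 → 37
37 → 58
58 → 89
89 → 145
145 → 42
42 → 20
20 → 4
4 → 16  — 16 already appeared earlier.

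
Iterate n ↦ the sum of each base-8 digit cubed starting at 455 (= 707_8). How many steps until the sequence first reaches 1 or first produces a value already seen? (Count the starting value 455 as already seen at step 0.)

455 = (7,0,7)_8 → 7³ + 0³ + 7³ = 343 + 0 + 343 = 686
686 = (1,2,5,6)_8 → 1³ + 2³ + 5³ + 6³ = 1 + 8 + 125 + 216 = 350
350 = (5,3,6)_8 → 5³ + 3³ + 6³ = 125 + 27 + 216 = 368
368 = (5,6,0)_8 → 5³ + 6³ + 0³ = 125 + 216 + 0 = 341
341 = (5,2,5)_8 → 5³ + 2³ + 5³ = 125 + 8 + 125 = 258
258 = (4,0,2)_8 → 4³ + 0³ + 2³ = 64 + 0 + 8 = 72
72 = (1,1,0)_8 → 1³ + 1³ + 0³ = 1 + 1 + 0 = 2
2 = (2)_8 → 2³ = 8
8 = (1,0)_8 → 1³ + 0³ = 1 + 0 = 1  — reached 1.
That took 9 steps.

9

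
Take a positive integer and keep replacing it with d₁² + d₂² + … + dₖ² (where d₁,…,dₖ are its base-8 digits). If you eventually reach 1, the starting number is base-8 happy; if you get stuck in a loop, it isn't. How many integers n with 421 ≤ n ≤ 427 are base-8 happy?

1

421: 421 → 77 → 27 → 18 → 8 → 1  (reaches 1)
422: 422 → 88 → 10 → 5 → 25 → 10  (repeats 10)
423: 423 → 101 → 42 → 29 → 34 → 20 → 20  (repeats 20)
424: 424 → 61 → 74 → 6 → 36 → 32 → 16 → 4 → 16  (repeats 16)
425: 425 → 62 → 85 → 30 → 45 → 50 → 40 → 25 → 10 → 5 → 25  (repeats 25)
426: 426 → 65 → 2 → 4 → 16 → 4  (repeats 4)
427: 427 → 70 → 37 → 41 → 26 → 13 → 26  (repeats 26)
base-8 happy: 421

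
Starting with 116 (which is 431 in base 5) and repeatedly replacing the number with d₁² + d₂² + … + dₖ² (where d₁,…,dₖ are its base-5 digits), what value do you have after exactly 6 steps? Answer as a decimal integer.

116 = (4,3,1)_5 → 4² + 3² + 1² = 16 + 9 + 1 = 26
26 = (1,0,1)_5 → 1² + 0² + 1² = 1 + 0 + 1 = 2
2 = (2)_5 → 2² = 4
4 = (4)_5 → 4² = 16
16 = (3,1)_5 → 3² + 1² = 9 + 1 = 10
10 = (2,0)_5 → 2² + 0² = 4 + 0 = 4

4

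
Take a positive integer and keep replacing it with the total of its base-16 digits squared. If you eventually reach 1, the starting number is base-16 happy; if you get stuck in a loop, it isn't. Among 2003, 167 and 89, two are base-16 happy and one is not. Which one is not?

2003

2003: 2003 → 227 → 205 → 313 → 91 → 146 → 85 → 50 → 13 → 169 → 181 → 146  — repeats 146 (not base-16 happy)
167: 167 → 149 → 106 → 136 → 128 → 64 → 16 → 1  — reaches 1 (base-16 happy)
89: 89 → 106 → 136 → 128 → 64 → 16 → 1  — reaches 1 (base-16 happy)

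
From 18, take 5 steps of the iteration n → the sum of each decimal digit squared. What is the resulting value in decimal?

89

18 → 1² + 8² = 65
65 → 6² + 5² = 61
61 → 6² + 1² = 37
37 → 3² + 7² = 58
58 → 5² + 8² = 89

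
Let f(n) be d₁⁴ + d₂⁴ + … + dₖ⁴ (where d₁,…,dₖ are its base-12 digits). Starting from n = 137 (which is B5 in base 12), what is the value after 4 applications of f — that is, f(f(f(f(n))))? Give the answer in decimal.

5664

137 = (11,5)_12 → 11⁴ + 5⁴ = 14641 + 625 = 15266
15266 = (8,10,0,2)_12 → 8⁴ + 10⁴ + 0⁴ + 2⁴ = 4096 + 10000 + 0 + 16 = 14112
14112 = (8,2,0,0)_12 → 8⁴ + 2⁴ + 0⁴ + 0⁴ = 4096 + 16 + 0 + 0 = 4112
4112 = (2,4,6,8)_12 → 2⁴ + 4⁴ + 6⁴ + 8⁴ = 16 + 256 + 1296 + 4096 = 5664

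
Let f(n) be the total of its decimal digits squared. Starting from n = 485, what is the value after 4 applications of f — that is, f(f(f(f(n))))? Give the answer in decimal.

485 → 105
105 → 26
26 → 40
40 → 16

16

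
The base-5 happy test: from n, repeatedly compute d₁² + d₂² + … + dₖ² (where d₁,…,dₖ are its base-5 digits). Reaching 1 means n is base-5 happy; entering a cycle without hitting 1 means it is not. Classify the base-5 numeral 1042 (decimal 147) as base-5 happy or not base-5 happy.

147 = (1,0,4,2)_5 → 1² + 0² + 4² + 2² = 1 + 0 + 16 + 4 = 21
21 = (4,1)_5 → 4² + 1² = 16 + 1 = 17
17 = (3,2)_5 → 3² + 2² = 9 + 4 = 13
13 = (2,3)_5 → 2² + 3² = 4 + 9 = 13  — 13 already seen; the sequence cycles without reaching 1.

not base-5 happy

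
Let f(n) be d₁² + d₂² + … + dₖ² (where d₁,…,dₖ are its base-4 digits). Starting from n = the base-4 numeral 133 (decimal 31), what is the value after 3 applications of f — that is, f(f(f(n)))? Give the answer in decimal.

8

31 = (1,3,3)_4 → 1² + 3² + 3² = 19
19 = (1,0,3)_4 → 1² + 0² + 3² = 10
10 = (2,2)_4 → 2² + 2² = 8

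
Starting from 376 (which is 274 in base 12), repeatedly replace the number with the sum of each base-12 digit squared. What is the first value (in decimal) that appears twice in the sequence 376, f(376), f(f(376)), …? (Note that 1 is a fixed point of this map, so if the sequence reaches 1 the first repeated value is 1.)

376 = (2,7,4)_12 → 2² + 7² + 4² = 69
69 = (5,9)_12 → 5² + 9² = 106
106 = (8,10)_12 → 8² + 10² = 164
164 = (1,1,8)_12 → 1² + 1² + 8² = 66
66 = (5,6)_12 → 5² + 6² = 61
61 = (5,1)_12 → 5² + 1² = 26
26 = (2,2)_12 → 2² + 2² = 8
8 = (8)_12 → 8² = 64
64 = (5,4)_12 → 5² + 4² = 41
41 = (3,5)_12 → 3² + 5² = 34
34 = (2,10)_12 → 2² + 10² = 104
104 = (8,8)_12 → 8² + 8² = 128
128 = (10,8)_12 → 10² + 8² = 164  — 164 already appeared earlier.

164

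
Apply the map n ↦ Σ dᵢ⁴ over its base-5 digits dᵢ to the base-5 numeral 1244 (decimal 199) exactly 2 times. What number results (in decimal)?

199 = (1,2,4,4)_5 → 1⁴ + 2⁴ + 4⁴ + 4⁴ = 1 + 16 + 256 + 256 = 529
529 = (4,1,0,4)_5 → 4⁴ + 1⁴ + 0⁴ + 4⁴ = 256 + 1 + 0 + 256 = 513

513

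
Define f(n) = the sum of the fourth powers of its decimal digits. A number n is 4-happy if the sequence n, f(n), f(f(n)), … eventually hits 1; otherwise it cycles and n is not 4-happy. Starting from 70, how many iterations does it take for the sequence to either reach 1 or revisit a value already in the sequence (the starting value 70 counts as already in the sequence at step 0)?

70 → 2401
2401 → 273
273 → 2498
2498 → 10929
10929 → 13139
13139 → 6725
6725 → 4338
4338 → 4514
4514 → 1138
1138 → 4179
4179 → 9219
9219 → 13139  — 13139 repeats.
That took 12 steps.

12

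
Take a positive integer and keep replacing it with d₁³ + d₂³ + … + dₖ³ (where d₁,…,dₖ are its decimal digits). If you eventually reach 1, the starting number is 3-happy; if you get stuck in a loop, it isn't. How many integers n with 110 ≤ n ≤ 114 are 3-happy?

110: 110 → 2 → 8 → 512 → 134 → 92 → 737 → 713 → 371 → 371  — not 3-happy
111: 111 → 3 → 27 → 351 → 153 → 153  — not 3-happy
112: 112 → 10 → 1  — 3-happy
113: 113 → 29 → 737 → 713 → 371 → 371  — not 3-happy
114: 114 → 66 → 432 → 99 → 1458 → 702 → 351 → 153 → 153  — not 3-happy
3-happy: 112

1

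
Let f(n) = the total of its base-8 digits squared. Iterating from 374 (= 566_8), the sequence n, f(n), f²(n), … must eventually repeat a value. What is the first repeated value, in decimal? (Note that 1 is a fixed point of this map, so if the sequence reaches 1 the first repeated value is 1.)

1

374 = (5,6,6)_8 → 5² + 6² + 6² = 25 + 36 + 36 = 97
97 = (1,4,1)_8 → 1² + 4² + 1² = 1 + 16 + 1 = 18
18 = (2,2)_8 → 2² + 2² = 4 + 4 = 8
8 = (1,0)_8 → 1² + 0² = 1 + 0 = 1  — reached the fixed point 1.
1 → 1, so 1 is the first repeated value.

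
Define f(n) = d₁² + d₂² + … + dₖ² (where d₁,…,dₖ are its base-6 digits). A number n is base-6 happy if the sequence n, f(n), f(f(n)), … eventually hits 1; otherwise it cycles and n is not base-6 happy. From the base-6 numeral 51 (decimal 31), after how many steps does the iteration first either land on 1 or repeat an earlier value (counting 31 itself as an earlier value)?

31 = (5,1)_6 → 5² + 1² = 25 + 1 = 26
26 = (4,2)_6 → 4² + 2² = 16 + 4 = 20
20 = (3,2)_6 → 3² + 2² = 9 + 4 = 13
13 = (2,1)_6 → 2² + 1² = 4 + 1 = 5
5 = (5)_6 → 5² = 25
25 = (4,1)_6 → 4² + 1² = 16 + 1 = 17
17 = (2,5)_6 → 2² + 5² = 4 + 25 = 29
29 = (4,5)_6 → 4² + 5² = 16 + 25 = 41
41 = (1,0,5)_6 → 1² + 0² + 5² = 1 + 0 + 25 = 26  — 26 repeats.
That took 9 steps.

9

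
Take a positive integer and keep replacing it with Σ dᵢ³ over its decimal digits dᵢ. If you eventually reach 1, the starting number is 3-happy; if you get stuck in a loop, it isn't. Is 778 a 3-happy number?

778 → 7³ + 7³ + 8³ = 1198
1198 → 1³ + 1³ + 9³ + 8³ = 1243
1243 → 1³ + 2³ + 4³ + 3³ = 100
100 → 1³ + 0³ + 0³ = 1  — reached 1.

3-happy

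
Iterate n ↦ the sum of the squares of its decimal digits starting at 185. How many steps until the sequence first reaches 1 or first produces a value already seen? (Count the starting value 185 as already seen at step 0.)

185 → 90
90 → 81
81 → 65
65 → 61
61 → 37
37 → 58
58 → 89
89 → 145
145 → 42
42 → 20
20 → 4
4 → 16
16 → 37  — 37 repeats.
That took 13 steps.

13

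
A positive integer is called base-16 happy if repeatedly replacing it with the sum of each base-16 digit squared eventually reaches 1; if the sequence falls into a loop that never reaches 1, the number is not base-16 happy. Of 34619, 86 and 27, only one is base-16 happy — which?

34619: 34619 → 243 → 234 → 296 → 69 → 41 → 85 → 50 → 13 → 169 → 181 → 146 → 85  — repeats 85 (not base-16 happy)
86: 86 → 61 → 178 → 125 → 218 → 269 → 170 → 200 → 208 → 169 → 181 → 146 → 85 → 50 → 13 → 169  — repeats 169 (not base-16 happy)
27: 27 → 122 → 149 → 106 → 136 → 128 → 64 → 16 → 1  — reaches 1 (base-16 happy)

27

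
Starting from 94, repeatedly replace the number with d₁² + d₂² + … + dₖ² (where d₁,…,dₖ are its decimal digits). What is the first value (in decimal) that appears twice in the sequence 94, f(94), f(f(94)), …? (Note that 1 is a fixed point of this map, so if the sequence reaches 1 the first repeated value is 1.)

94 → 9² + 4² = 81 + 16 = 97
97 → 9² + 7² = 81 + 49 = 130
130 → 1² + 3² + 0² = 1 + 9 + 0 = 10
10 → 1² + 0² = 1 + 0 = 1  — reached the fixed point 1.
1 → 1, so 1 is the first repeated value.

1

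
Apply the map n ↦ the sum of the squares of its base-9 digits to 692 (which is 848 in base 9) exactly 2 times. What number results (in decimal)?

692 = (8,4,8)_9 → 8² + 4² + 8² = 144
144 = (1,7,0)_9 → 1² + 7² + 0² = 50

50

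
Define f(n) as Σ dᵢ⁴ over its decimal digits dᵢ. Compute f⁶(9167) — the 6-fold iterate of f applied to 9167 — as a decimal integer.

6725

9167 → 10259
10259 → 7203
7203 → 2498
2498 → 10929
10929 → 13139
13139 → 6725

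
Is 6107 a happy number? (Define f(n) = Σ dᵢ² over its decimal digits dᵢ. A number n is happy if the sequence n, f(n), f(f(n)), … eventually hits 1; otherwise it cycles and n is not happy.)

6107 → 6² + 1² + 0² + 7² = 36 + 1 + 0 + 49 = 86
86 → 8² + 6² = 64 + 36 = 100
100 → 1² + 0² + 0² = 1 + 0 + 0 = 1  — reached 1.

happy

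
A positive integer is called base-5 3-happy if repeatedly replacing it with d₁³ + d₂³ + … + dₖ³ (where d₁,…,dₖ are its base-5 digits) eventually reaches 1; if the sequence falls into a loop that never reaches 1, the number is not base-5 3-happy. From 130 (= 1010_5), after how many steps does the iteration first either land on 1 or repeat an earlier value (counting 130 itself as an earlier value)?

130 = (1,0,1,0)_5 → 2
2 = (2)_5 → 8
8 = (1,3)_5 → 28
28 = (1,0,3)_5 → 28  — 28 repeats.
That took 4 steps.

4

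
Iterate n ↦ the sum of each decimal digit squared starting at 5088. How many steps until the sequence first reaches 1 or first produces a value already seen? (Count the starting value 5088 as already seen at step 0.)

15

5088 → 5² + 0² + 8² + 8² = 25 + 0 + 64 + 64 = 153
153 → 1² + 5² + 3² = 1 + 25 + 9 = 35
35 → 3² + 5² = 9 + 25 = 34
34 → 3² + 4² = 9 + 16 = 25
25 → 2² + 5² = 4 + 25 = 29
29 → 2² + 9² = 4 + 81 = 85
85 → 8² + 5² = 64 + 25 = 89
89 → 8² + 9² = 64 + 81 = 145
145 → 1² + 4² + 5² = 1 + 16 + 25 = 42
42 → 4² + 2² = 16 + 4 = 20
20 → 2² + 0² = 4 + 0 = 4
4 → 4² = 16
16 → 1² + 6² = 1 + 36 = 37
37 → 3² + 7² = 9 + 49 = 58
58 → 5² + 8² = 25 + 64 = 89  — 89 repeats.
That took 15 steps.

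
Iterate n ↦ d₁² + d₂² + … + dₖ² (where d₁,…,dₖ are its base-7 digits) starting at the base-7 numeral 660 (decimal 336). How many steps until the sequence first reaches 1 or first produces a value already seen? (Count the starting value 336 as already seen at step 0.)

336 = (6,6,0)_7 → 72
72 = (1,3,2)_7 → 14
14 = (2,0)_7 → 4
4 = (4)_7 → 16
16 = (2,2)_7 → 8
8 = (1,1)_7 → 2
2 = (2)_7 → 4  — 4 repeats.
That took 7 steps.

7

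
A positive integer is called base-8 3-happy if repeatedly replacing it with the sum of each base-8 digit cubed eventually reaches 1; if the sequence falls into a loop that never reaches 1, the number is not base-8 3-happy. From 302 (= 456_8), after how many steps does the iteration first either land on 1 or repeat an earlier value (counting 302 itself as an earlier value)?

302 = (4,5,6)_8 → 4³ + 5³ + 6³ = 405
405 = (6,2,5)_8 → 6³ + 2³ + 5³ = 349
349 = (5,3,5)_8 → 5³ + 3³ + 5³ = 277
277 = (4,2,5)_8 → 4³ + 2³ + 5³ = 197
197 = (3,0,5)_8 → 3³ + 0³ + 5³ = 152
152 = (2,3,0)_8 → 2³ + 3³ + 0³ = 35
35 = (4,3)_8 → 4³ + 3³ = 91
91 = (1,3,3)_8 → 1³ + 3³ + 3³ = 55
55 = (6,7)_8 → 6³ + 7³ = 559
559 = (1,0,5,7)_8 → 1³ + 0³ + 5³ + 7³ = 469
469 = (7,2,5)_8 → 7³ + 2³ + 5³ = 476
476 = (7,3,4)_8 → 7³ + 3³ + 4³ = 434
434 = (6,6,2)_8 → 6³ + 6³ + 2³ = 440
440 = (6,7,0)_8 → 6³ + 7³ + 0³ = 559  — 559 repeats.
That took 14 steps.

14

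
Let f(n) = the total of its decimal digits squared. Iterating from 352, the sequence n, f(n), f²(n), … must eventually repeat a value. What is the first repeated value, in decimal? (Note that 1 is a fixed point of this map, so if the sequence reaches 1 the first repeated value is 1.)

352 → 3² + 5² + 2² = 9 + 25 + 4 = 38
38 → 3² + 8² = 9 + 64 = 73
73 → 7² + 3² = 49 + 9 = 58
58 → 5² + 8² = 25 + 64 = 89
89 → 8² + 9² = 64 + 81 = 145
145 → 1² + 4² + 5² = 1 + 16 + 25 = 42
42 → 4² + 2² = 16 + 4 = 20
20 → 2² + 0² = 4 + 0 = 4
4 → 4² = 16
16 → 1² + 6² = 1 + 36 = 37
37 → 3² + 7² = 9 + 49 = 58  — 58 already appeared earlier.

58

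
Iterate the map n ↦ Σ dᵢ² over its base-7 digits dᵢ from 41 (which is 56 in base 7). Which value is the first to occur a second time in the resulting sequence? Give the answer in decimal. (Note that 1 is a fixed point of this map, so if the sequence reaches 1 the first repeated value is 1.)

41 = (5,6)_7 → 61
61 = (1,1,5)_7 → 27
27 = (3,6)_7 → 45
45 = (6,3)_7 → 45  — 45 already appeared earlier.

45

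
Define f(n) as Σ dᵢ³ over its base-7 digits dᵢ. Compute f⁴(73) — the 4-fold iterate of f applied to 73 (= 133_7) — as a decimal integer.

73 = (1,3,3)_7 → 1³ + 3³ + 3³ = 55
55 = (1,0,6)_7 → 1³ + 0³ + 6³ = 217
217 = (4,3,0)_7 → 4³ + 3³ + 0³ = 91
91 = (1,6,0)_7 → 1³ + 6³ + 0³ = 217

217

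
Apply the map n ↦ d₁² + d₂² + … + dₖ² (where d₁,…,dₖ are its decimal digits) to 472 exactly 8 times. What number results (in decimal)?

58

472 → 4² + 7² + 2² = 16 + 49 + 4 = 69
69 → 6² + 9² = 36 + 81 = 117
117 → 1² + 1² + 7² = 1 + 1 + 49 = 51
51 → 5² + 1² = 25 + 1 = 26
26 → 2² + 6² = 4 + 36 = 40
40 → 4² + 0² = 16 + 0 = 16
16 → 1² + 6² = 1 + 36 = 37
37 → 3² + 7² = 9 + 49 = 58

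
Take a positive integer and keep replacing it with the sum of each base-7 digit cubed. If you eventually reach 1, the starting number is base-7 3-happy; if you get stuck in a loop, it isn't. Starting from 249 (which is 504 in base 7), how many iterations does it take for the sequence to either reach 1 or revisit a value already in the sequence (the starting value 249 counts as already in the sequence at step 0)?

7

249 = (5,0,4)_7 → 5³ + 0³ + 4³ = 189
189 = (3,6,0)_7 → 3³ + 6³ + 0³ = 243
243 = (4,6,5)_7 → 4³ + 6³ + 5³ = 405
405 = (1,1,1,6)_7 → 1³ + 1³ + 1³ + 6³ = 219
219 = (4,3,2)_7 → 4³ + 3³ + 2³ = 99
99 = (2,0,1)_7 → 2³ + 0³ + 1³ = 9
9 = (1,2)_7 → 1³ + 2³ = 9  — 9 repeats.
That took 7 steps.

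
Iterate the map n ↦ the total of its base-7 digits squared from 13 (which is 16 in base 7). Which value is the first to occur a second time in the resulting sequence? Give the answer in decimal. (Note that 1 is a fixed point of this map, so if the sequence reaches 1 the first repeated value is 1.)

13 = (1,6)_7 → 1² + 6² = 1 + 36 = 37
37 = (5,2)_7 → 5² + 2² = 25 + 4 = 29
29 = (4,1)_7 → 4² + 1² = 16 + 1 = 17
17 = (2,3)_7 → 2² + 3² = 4 + 9 = 13  — 13 already appeared earlier.

13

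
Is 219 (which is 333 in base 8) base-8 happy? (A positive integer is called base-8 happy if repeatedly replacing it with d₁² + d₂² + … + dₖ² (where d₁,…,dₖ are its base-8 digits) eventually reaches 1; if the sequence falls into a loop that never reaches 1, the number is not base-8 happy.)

base-8 happy

219 = (3,3,3)_8 → 3² + 3² + 3² = 27
27 = (3,3)_8 → 3² + 3² = 18
18 = (2,2)_8 → 2² + 2² = 8
8 = (1,0)_8 → 1² + 0² = 1  — reached 1.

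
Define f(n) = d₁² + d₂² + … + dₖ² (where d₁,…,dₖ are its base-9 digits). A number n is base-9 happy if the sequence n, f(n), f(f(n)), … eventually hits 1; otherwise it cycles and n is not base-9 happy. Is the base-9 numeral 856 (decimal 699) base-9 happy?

699 = (8,5,6)_9 → 8² + 5² + 6² = 64 + 25 + 36 = 125
125 = (1,4,8)_9 → 1² + 4² + 8² = 1 + 16 + 64 = 81
81 = (1,0,0)_9 → 1² + 0² + 0² = 1 + 0 + 0 = 1  — reached 1.

base-9 happy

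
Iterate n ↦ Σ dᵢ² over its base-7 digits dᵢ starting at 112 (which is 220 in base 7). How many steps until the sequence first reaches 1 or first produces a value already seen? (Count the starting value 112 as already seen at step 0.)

112 = (2,2,0)_7 → 2² + 2² + 0² = 8
8 = (1,1)_7 → 1² + 1² = 2
2 = (2)_7 → 2² = 4
4 = (4)_7 → 4² = 16
16 = (2,2)_7 → 2² + 2² = 8  — 8 repeats.
That took 5 steps.

5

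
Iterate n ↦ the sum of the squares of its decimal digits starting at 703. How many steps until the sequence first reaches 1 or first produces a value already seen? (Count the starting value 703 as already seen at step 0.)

703 → 7² + 0² + 3² = 49 + 0 + 9 = 58
58 → 5² + 8² = 25 + 64 = 89
89 → 8² + 9² = 64 + 81 = 145
145 → 1² + 4² + 5² = 1 + 16 + 25 = 42
42 → 4² + 2² = 16 + 4 = 20
20 → 2² + 0² = 4 + 0 = 4
4 → 4² = 16
16 → 1² + 6² = 1 + 36 = 37
37 → 3² + 7² = 9 + 49 = 58  — 58 repeats.
That took 9 steps.

9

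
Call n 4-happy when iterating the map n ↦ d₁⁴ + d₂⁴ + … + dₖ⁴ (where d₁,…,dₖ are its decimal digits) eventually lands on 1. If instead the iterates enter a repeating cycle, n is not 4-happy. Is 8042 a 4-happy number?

not 4-happy

8042 → 8⁴ + 0⁴ + 4⁴ + 2⁴ = 4368
4368 → 4⁴ + 3⁴ + 6⁴ + 8⁴ = 5729
5729 → 5⁴ + 7⁴ + 2⁴ + 9⁴ = 9603
9603 → 9⁴ + 6⁴ + 0⁴ + 3⁴ = 7938
7938 → 7⁴ + 9⁴ + 3⁴ + 8⁴ = 13139
13139 → 1⁴ + 3⁴ + 1⁴ + 3⁴ + 9⁴ = 6725
6725 → 6⁴ + 7⁴ + 2⁴ + 5⁴ = 4338
4338 → 4⁴ + 3⁴ + 3⁴ + 8⁴ = 4514
4514 → 4⁴ + 5⁴ + 1⁴ + 4⁴ = 1138
1138 → 1⁴ + 1⁴ + 3⁴ + 8⁴ = 4179
4179 → 4⁴ + 1⁴ + 7⁴ + 9⁴ = 9219
9219 → 9⁴ + 2⁴ + 1⁴ + 9⁴ = 13139  — 13139 already seen; the sequence cycles without reaching 1.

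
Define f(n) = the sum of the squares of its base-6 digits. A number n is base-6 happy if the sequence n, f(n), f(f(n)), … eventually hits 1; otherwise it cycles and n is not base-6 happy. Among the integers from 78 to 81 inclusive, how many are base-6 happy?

78: 78 → 5 → 25 → 17 → 29 → 41 → 26 → 20 → 13 → 5  — not base-6 happy
79: 79 → 6 → 1  — base-6 happy
80: 80 → 9 → 10 → 17 → 29 → 41 → 26 → 20 → 13 → 5 → 25 → 17  — not base-6 happy
81: 81 → 14 → 8 → 5 → 25 → 17 → 29 → 41 → 26 → 20 → 13 → 5  — not base-6 happy
base-6 happy: 79

1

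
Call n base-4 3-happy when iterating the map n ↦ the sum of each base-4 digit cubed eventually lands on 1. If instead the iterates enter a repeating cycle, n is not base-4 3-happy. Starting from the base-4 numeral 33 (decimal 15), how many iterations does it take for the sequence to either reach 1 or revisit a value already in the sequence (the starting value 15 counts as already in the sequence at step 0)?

15 = (3,3)_4 → 3³ + 3³ = 54
54 = (3,1,2)_4 → 3³ + 1³ + 2³ = 36
36 = (2,1,0)_4 → 2³ + 1³ + 0³ = 9
9 = (2,1)_4 → 2³ + 1³ = 9  — 9 repeats.
That took 4 steps.

4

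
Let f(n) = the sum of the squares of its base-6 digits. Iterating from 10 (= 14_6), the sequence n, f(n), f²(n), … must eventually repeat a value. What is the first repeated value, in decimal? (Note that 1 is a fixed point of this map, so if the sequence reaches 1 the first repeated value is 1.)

17

10 = (1,4)_6 → 1² + 4² = 1 + 16 = 17
17 = (2,5)_6 → 2² + 5² = 4 + 25 = 29
29 = (4,5)_6 → 4² + 5² = 16 + 25 = 41
41 = (1,0,5)_6 → 1² + 0² + 5² = 1 + 0 + 25 = 26
26 = (4,2)_6 → 4² + 2² = 16 + 4 = 20
20 = (3,2)_6 → 3² + 2² = 9 + 4 = 13
13 = (2,1)_6 → 2² + 1² = 4 + 1 = 5
5 = (5)_6 → 5² = 25
25 = (4,1)_6 → 4² + 1² = 16 + 1 = 17  — 17 already appeared earlier.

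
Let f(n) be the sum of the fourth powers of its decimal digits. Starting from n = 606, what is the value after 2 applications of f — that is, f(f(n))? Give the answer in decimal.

606 → 6⁴ + 0⁴ + 6⁴ = 1296 + 0 + 1296 = 2592
2592 → 2⁴ + 5⁴ + 9⁴ + 2⁴ = 16 + 625 + 6561 + 16 = 7218

7218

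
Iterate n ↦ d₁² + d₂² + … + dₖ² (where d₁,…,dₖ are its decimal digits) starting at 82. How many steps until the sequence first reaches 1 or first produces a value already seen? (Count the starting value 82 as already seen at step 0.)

3

82 → 68
68 → 100
100 → 1  — reached 1.
That took 3 steps.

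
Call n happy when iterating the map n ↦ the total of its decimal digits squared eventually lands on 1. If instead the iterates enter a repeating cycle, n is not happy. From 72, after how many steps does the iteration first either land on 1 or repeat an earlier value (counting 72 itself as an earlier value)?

14

72 → 7² + 2² = 49 + 4 = 53
53 → 5² + 3² = 25 + 9 = 34
34 → 3² + 4² = 9 + 16 = 25
25 → 2² + 5² = 4 + 25 = 29
29 → 2² + 9² = 4 + 81 = 85
85 → 8² + 5² = 64 + 25 = 89
89 → 8² + 9² = 64 + 81 = 145
145 → 1² + 4² + 5² = 1 + 16 + 25 = 42
42 → 4² + 2² = 16 + 4 = 20
20 → 2² + 0² = 4 + 0 = 4
4 → 4² = 16
16 → 1² + 6² = 1 + 36 = 37
37 → 3² + 7² = 9 + 49 = 58
58 → 5² + 8² = 25 + 64 = 89  — 89 repeats.
That took 14 steps.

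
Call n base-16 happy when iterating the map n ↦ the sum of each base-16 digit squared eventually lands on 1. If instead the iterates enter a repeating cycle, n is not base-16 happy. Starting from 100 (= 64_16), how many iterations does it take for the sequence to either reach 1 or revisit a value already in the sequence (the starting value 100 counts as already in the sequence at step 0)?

100 = (6,4)_16 → 6² + 4² = 36 + 16 = 52
52 = (3,4)_16 → 3² + 4² = 9 + 16 = 25
25 = (1,9)_16 → 1² + 9² = 1 + 81 = 82
82 = (5,2)_16 → 5² + 2² = 25 + 4 = 29
29 = (1,13)_16 → 1² + 13² = 1 + 169 = 170
170 = (10,10)_16 → 10² + 10² = 100 + 100 = 200
200 = (12,8)_16 → 12² + 8² = 144 + 64 = 208
208 = (13,0)_16 → 13² + 0² = 169 + 0 = 169
169 = (10,9)_16 → 10² + 9² = 100 + 81 = 181
181 = (11,5)_16 → 11² + 5² = 121 + 25 = 146
146 = (9,2)_16 → 9² + 2² = 81 + 4 = 85
85 = (5,5)_16 → 5² + 5² = 25 + 25 = 50
50 = (3,2)_16 → 3² + 2² = 9 + 4 = 13
13 = (13)_16 → 13² = 169  — 169 repeats.
That took 14 steps.

14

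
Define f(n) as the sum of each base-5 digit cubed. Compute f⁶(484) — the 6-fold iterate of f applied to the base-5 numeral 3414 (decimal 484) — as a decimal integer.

484 = (3,4,1,4)_5 → 3³ + 4³ + 1³ + 4³ = 156
156 = (1,1,1,1)_5 → 1³ + 1³ + 1³ + 1³ = 4
4 = (4)_5 → 4³ = 64
64 = (2,2,4)_5 → 2³ + 2³ + 4³ = 80
80 = (3,1,0)_5 → 3³ + 1³ + 0³ = 28
28 = (1,0,3)_5 → 1³ + 0³ + 3³ = 28

28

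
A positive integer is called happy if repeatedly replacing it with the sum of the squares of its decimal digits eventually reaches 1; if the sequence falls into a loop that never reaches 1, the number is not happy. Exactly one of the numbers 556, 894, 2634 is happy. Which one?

556: 556 → 86 → 100 → 1  — reaches 1 (happy)
894: 894 → 161 → 38 → 73 → 58 → 89 → 145 → 42 → 20 → 4 → 16 → 37 → 58  — repeats 58 (not happy)
2634: 2634 → 65 → 61 → 37 → 58 → 89 → 145 → 42 → 20 → 4 → 16 → 37  — repeats 37 (not happy)

556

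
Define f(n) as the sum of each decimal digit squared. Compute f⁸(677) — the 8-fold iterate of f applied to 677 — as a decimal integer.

145

677 → 6² + 7² + 7² = 36 + 49 + 49 = 134
134 → 1² + 3² + 4² = 1 + 9 + 16 = 26
26 → 2² + 6² = 4 + 36 = 40
40 → 4² + 0² = 16 + 0 = 16
16 → 1² + 6² = 1 + 36 = 37
37 → 3² + 7² = 9 + 49 = 58
58 → 5² + 8² = 25 + 64 = 89
89 → 8² + 9² = 64 + 81 = 145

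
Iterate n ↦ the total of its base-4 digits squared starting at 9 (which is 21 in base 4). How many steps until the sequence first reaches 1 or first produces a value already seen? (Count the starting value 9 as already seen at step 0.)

9 = (2,1)_4 → 2² + 1² = 5
5 = (1,1)_4 → 1² + 1² = 2
2 = (2)_4 → 2² = 4
4 = (1,0)_4 → 1² + 0² = 1  — reached 1.
That took 4 steps.

4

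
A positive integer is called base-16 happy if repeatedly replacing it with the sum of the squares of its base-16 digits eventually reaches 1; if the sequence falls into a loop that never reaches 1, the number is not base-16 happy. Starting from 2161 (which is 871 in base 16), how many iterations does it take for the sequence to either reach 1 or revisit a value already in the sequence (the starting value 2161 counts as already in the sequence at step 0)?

7

2161 = (8,7,1)_16 → 8² + 7² + 1² = 64 + 49 + 1 = 114
114 = (7,2)_16 → 7² + 2² = 49 + 4 = 53
53 = (3,5)_16 → 3² + 5² = 9 + 25 = 34
34 = (2,2)_16 → 2² + 2² = 4 + 4 = 8
8 = (8)_16 → 8² = 64
64 = (4,0)_16 → 4² + 0² = 16 + 0 = 16
16 = (1,0)_16 → 1² + 0² = 1 + 0 = 1  — reached 1.
That took 7 steps.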